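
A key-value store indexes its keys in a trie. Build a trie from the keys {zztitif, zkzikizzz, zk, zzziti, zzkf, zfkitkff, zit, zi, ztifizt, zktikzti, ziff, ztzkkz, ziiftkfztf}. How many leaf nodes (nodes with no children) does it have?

11

Leaves are exactly the stored words that no other stored word extends.
Those words: "zfkitkff", "ziff", "ziiftkfztf", "zit", "zktikzti", "zkzikizzz", "ztifizt", "ztzkkz", "zzkf", "zztitif", "zzziti"
Leaf count: 11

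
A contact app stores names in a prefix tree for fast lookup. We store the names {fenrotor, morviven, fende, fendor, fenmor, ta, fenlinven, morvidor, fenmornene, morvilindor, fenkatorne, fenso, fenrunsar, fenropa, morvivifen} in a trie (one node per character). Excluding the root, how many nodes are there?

64

Insert word by word; a character creates a node only if that edge doesn't already exist:
  "fenrotor" → 8 new (f, e, n, r, o, t, o, r)
  "morviven" → 8 new (m, o, r, v, i, v, e, n)
  "fende" → prefix "fen" already present; 2 new (d, e)
  "fendor" → prefix "fend" already present; 2 new (o, r)
  "fenmor" → prefix "fen" already present; 3 new (m, o, r)
  "ta" → 2 new (t, a)
  "fenlinven" → prefix "fen" already present; 6 new (l, i, n, v, e, n)
  "morvidor" → prefix "morvi" already present; 3 new (d, o, r)
  "fenmornene" → prefix "fenmor" already present; 4 new (n, e, n, e)
  "morvilindor" → prefix "morvi" already present; 6 new (l, i, n, d, o, r)
  "fenkatorne" → prefix "fen" already present; 7 new (k, a, t, o, r, n, e)
  "fenso" → prefix "fen" already present; 2 new (s, o)
  "fenrunsar" → prefix "fenr" already present; 5 new (u, n, s, a, r)
  "fenropa" → prefix "fenro" already present; 2 new (p, a)
  "morvivifen" → prefix "morviv" already present; 4 new (i, f, e, n)
Total nodes = 8 + 8 + 2 + 2 + 3 + 2 + 6 + 3 + 4 + 6 + 7 + 2 + 5 + 2 + 4 = 64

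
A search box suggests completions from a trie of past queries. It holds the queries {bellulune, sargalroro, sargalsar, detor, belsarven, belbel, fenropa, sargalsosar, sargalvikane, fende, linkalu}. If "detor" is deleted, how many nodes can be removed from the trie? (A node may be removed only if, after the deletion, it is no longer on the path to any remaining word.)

5

A node on "detor"'s path can go only if nothing else ends at it or branches off below it.
No other word shares any prefix with "detor", so all 5 of its nodes go.
Nodes removed: 5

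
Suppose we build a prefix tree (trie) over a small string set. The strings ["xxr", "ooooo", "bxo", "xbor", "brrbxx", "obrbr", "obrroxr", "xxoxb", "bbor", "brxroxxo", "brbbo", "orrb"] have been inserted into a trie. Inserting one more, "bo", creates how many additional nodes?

1

Walking "bo" from the root, the first 1 characters ("b") follow existing edges; "o" is the first miss.
New nodes needed: |"bo"| − 1 = 2 − 1 = 1.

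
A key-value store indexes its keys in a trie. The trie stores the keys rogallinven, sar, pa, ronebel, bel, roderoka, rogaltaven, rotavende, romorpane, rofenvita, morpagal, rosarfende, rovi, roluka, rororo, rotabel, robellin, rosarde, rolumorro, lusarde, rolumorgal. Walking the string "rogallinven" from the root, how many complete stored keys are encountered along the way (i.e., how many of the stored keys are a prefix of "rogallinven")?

1

Walk "rogallinven" from the root; an end-of-word marker is hit whenever a stored word is a prefix of "rogallinven".
Prefixes of the query that are stored words: "rogallinven"
Count: 1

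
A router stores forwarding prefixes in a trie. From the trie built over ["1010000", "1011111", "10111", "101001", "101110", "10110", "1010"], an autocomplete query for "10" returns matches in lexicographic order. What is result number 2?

Words with prefix "10", in lexicographic order: "1010", "1010000", "101001", "10110", "10111", "101110", "1011111"
Position 2: 1010000

1010000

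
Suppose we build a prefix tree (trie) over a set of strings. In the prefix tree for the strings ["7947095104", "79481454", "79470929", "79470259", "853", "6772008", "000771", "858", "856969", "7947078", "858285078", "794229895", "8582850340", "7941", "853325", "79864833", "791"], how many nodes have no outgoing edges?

Leaves are exactly the stored words that no other stored word extends.
Those words: "000771", "6772008", "791", "7941", "794229895", "79470259", "7947078", "79470929", "7947095104", "79481454", "79864833", "853325", "856969", "8582850340", "858285078"
Leaf count: 15

15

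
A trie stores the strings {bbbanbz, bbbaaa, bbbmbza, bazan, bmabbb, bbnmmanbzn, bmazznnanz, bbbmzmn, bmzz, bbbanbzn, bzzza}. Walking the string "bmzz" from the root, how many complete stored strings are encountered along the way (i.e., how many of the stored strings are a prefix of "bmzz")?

1

Traverse "bmzz" character by character; count nodes along the way that are marked as word ends.
Prefixes of the query that are stored words: "bmzz"
Count: 1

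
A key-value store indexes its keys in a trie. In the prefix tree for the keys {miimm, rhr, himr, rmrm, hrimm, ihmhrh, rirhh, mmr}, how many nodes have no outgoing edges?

A leaf is a node with no children — equivalently, the end of a word that is not a proper prefix of any other stored word.
Those words: "himr", "hrimm", "ihmhrh", "miimm", "mmr", "rhr", "rirhh", "rmrm"
Leaf count: 8

8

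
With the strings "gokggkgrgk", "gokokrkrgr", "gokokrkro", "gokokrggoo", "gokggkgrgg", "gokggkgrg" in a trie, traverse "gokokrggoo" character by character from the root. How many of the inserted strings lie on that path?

1

Check each prefix of "gokokrggoo" against the stored set — each match is an end-marker on the path.
Prefixes of the query that are stored words: "gokokrggoo"
Count: 1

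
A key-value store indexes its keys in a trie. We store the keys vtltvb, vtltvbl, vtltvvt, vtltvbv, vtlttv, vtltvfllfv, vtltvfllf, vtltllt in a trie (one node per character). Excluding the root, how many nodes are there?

Insert word by word; a character creates a node only if that edge doesn't already exist:
  "vtltvb" → 6 new (v, t, l, t, v, b)
  "vtltvbl" → prefix "vtltvb" already present; 1 new (l)
  "vtltvvt" → prefix "vtltv" already present; 2 new (v, t)
  "vtltvbv" → prefix "vtltvb" already present; 1 new (v)
  "vtlttv" → prefix "vtlt" already present; 2 new (t, v)
  "vtltvfllfv" → prefix "vtltv" already present; 5 new (f, l, l, f, v)
  "vtltvfllf" → prefix "vtltvfllf" already present; 0 new (none)
  "vtltllt" → prefix "vtlt" already present; 3 new (l, l, t)
Total nodes = 6 + 1 + 2 + 1 + 2 + 5 + 0 + 3 = 20

20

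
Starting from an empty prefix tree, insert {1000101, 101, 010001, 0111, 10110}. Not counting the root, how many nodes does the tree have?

Insert word by word; a character creates a node only if that edge doesn't already exist:
  "1000101" → 7 new (1, 0, 0, 0, 1, 0, 1)
  "101" → prefix "10" already present; 1 new (1)
  "010001" → 6 new (0, 1, 0, 0, 0, 1)
  "0111" → prefix "01" already present; 2 new (1, 1)
  "10110" → prefix "101" already present; 2 new (1, 0)
Total nodes = 7 + 1 + 6 + 2 + 2 = 18

18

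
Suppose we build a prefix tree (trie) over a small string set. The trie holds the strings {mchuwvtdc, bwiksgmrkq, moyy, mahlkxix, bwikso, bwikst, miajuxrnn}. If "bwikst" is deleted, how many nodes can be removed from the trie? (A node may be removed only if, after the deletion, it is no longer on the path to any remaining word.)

After clearing the end-marker at "bwikst", prune upward until reaching a node still needed by another word.
The suffix "t" (1 node) is used only by "bwikst"; the node for "bwiks" still has the child "g", so pruning stops there.
Nodes removed: 1

1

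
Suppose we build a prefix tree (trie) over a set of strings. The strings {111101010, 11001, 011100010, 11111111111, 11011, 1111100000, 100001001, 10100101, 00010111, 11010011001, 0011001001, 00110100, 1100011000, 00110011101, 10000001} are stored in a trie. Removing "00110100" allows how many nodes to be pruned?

After clearing the end-marker at "00110100", prune upward until reaching a node still needed by another word.
The suffix "100" (3 nodes) is used only by "00110100"; the node for "00110" still has the child "0", so pruning stops there.
Nodes removed: 3

3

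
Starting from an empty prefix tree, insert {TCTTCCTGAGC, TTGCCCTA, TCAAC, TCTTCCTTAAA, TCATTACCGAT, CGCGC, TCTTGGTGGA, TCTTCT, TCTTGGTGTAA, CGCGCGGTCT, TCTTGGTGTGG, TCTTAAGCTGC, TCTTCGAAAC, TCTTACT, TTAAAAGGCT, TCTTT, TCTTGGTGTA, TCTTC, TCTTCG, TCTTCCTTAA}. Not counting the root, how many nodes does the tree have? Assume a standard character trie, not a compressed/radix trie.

Insert word by word; a character creates a node only if that edge doesn't already exist:
  "TCTTCCTGAGC" → 11 new (T, C, T, T, C, C, T, G, A, G, C)
  "TTGCCCTA" → prefix "T" already present; 7 new (T, G, C, C, C, T, A)
  "TCAAC" → prefix "TC" already present; 3 new (A, A, C)
  "TCTTCCTTAAA" → prefix "TCTTCCT" already present; 4 new (T, A, A, A)
  "TCATTACCGAT" → prefix "TCA" already present; 8 new (T, T, A, C, C, G, A, T)
  "CGCGC" → 5 new (C, G, C, G, C)
  "TCTTGGTGGA" → prefix "TCTT" already present; 6 new (G, G, T, G, G, A)
  "TCTTCT" → prefix "TCTTC" already present; 1 new (T)
  "TCTTGGTGTAA" → prefix "TCTTGGTG" already present; 3 new (T, A, A)
  "CGCGCGGTCT" → prefix "CGCGC" already present; 5 new (G, G, T, C, T)
  "TCTTGGTGTGG" → prefix "TCTTGGTGT" already present; 2 new (G, G)
  "TCTTAAGCTGC" → prefix "TCTT" already present; 7 new (A, A, G, C, T, G, C)
  "TCTTCGAAAC" → prefix "TCTTC" already present; 5 new (G, A, A, A, C)
  "TCTTACT" → prefix "TCTTA" already present; 2 new (C, T)
  "TTAAAAGGCT" → prefix "TT" already present; 8 new (A, A, A, A, G, G, C, T)
  "TCTTT" → prefix "TCTT" already present; 1 new (T)
  "TCTTGGTGTA" → prefix "TCTTGGTGTA" already present; 0 new (none)
  "TCTTC" → prefix "TCTTC" already present; 0 new (none)
  "TCTTCG" → prefix "TCTTCG" already present; 0 new (none)
  "TCTTCCTTAA" → prefix "TCTTCCTTAA" already present; 0 new (none)
Total nodes = 11 + 7 + 3 + 4 + 8 + 5 + 6 + 1 + 3 + 5 + 2 + 7 + 5 + 2 + 8 + 1 + 0 + 0 + 0 + 0 = 78

78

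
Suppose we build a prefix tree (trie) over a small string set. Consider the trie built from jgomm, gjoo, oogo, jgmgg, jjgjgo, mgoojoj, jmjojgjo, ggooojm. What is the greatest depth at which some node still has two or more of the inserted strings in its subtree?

Equivalently: take the maximum, over all pairs, of their longest common prefix length.
"jgmgg" and "jgomm" agree on "jg" (2 characters) before diverging; nothing deeper is shared.
Longest shared-prefix length: 2

2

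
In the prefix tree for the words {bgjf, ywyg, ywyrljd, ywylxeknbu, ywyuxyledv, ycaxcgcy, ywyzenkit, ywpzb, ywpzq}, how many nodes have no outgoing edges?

A leaf is a node with no children — equivalently, the end of a word that is not a proper prefix of any other stored word.
Those words: "bgjf", "ycaxcgcy", "ywpzb", "ywpzq", "ywyg", "ywylxeknbu", "ywyrljd", "ywyuxyledv", "ywyzenkit"
Leaf count: 9

9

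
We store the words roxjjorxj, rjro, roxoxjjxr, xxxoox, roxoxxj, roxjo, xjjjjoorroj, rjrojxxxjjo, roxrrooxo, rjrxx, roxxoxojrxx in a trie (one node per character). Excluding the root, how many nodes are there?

60

For each word, the new-node count is its length minus the longest prefix already in the trie:
  "roxjjorxj" → 9 new (r, o, x, j, j, o, r, x, j)
  "rjro" → prefix "r" already present; 3 new (j, r, o)
  "roxoxjjxr" → prefix "rox" already present; 6 new (o, x, j, j, x, r)
  "xxxoox" → 6 new (x, x, x, o, o, x)
  "roxoxxj" → prefix "roxox" already present; 2 new (x, j)
  "roxjo" → prefix "roxj" already present; 1 new (o)
  "xjjjjoorroj" → prefix "x" already present; 10 new (j, j, j, j, o, o, r, r, o, j)
  "rjrojxxxjjo" → prefix "rjro" already present; 7 new (j, x, x, x, j, j, o)
  "roxrrooxo" → prefix "rox" already present; 6 new (r, r, o, o, x, o)
  "rjrxx" → prefix "rjr" already present; 2 new (x, x)
  "roxxoxojrxx" → prefix "rox" already present; 8 new (x, o, x, o, j, r, x, x)
Total nodes = 9 + 3 + 6 + 6 + 2 + 1 + 10 + 7 + 6 + 2 + 8 = 60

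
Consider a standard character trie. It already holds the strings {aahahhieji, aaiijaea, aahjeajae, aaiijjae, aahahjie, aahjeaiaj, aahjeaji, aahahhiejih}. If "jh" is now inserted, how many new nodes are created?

No existing word starts with "j", so every character of "jh" needs a new node.
2 − 0 = 2 new nodes.

2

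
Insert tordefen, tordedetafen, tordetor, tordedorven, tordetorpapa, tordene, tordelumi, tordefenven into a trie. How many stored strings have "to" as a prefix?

8

Filter for entries beginning with "to":
Words under "to": tordedetafen, tordedorven, tordefen, tordefenven, tordelumi, tordene, tordetor, tordetorpapa
Count: 8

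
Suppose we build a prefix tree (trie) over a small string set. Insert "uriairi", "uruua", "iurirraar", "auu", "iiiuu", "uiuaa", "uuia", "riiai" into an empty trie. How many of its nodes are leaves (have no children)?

8

Leaves are exactly the stored words that no other stored word extends.
Those words: "auu", "iiiuu", "iurirraar", "riiai", "uiuaa", "uriairi", "uruua", "uuia"
Leaf count: 8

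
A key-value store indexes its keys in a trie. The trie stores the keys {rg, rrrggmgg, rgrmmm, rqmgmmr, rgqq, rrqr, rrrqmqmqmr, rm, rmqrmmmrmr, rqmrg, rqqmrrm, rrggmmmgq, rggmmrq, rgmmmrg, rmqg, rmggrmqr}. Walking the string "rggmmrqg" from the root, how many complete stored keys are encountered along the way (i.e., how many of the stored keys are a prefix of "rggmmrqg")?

Traverse "rggmmrqg" character by character; count nodes along the way that are marked as word ends.
Prefixes of the query that are stored words: "rg", "rggmmrq"
Count: 2

2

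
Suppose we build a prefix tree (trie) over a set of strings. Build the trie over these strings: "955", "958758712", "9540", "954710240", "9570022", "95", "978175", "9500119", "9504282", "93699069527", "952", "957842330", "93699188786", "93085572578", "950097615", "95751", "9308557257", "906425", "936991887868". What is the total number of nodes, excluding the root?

82

For each word, the new-node count is its length minus the longest prefix already in the trie:
  "955" → 3 new (9, 5, 5)
  "958758712" → prefix "95" already present; 7 new (8, 7, 5, 8, 7, 1, 2)
  "9540" → prefix "95" already present; 2 new (4, 0)
  "954710240" → prefix "954" already present; 6 new (7, 1, 0, 2, 4, 0)
  "9570022" → prefix "95" already present; 5 new (7, 0, 0, 2, 2)
  "95" → prefix "95" already present; 0 new (none)
  "978175" → prefix "9" already present; 5 new (7, 8, 1, 7, 5)
  "9500119" → prefix "95" already present; 5 new (0, 0, 1, 1, 9)
  "9504282" → prefix "950" already present; 4 new (4, 2, 8, 2)
  "93699069527" → prefix "9" already present; 10 new (3, 6, 9, 9, 0, 6, 9, 5, 2, 7)
  "952" → prefix "95" already present; 1 new (2)
  "957842330" → prefix "957" already present; 6 new (8, 4, 2, 3, 3, 0)
  "93699188786" → prefix "93699" already present; 6 new (1, 8, 8, 7, 8, 6)
  "93085572578" → prefix "93" already present; 9 new (0, 8, 5, 5, 7, 2, 5, 7, 8)
  "950097615" → prefix "9500" already present; 5 new (9, 7, 6, 1, 5)
  "95751" → prefix "957" already present; 2 new (5, 1)
  "9308557257" → prefix "9308557257" already present; 0 new (none)
  "906425" → prefix "9" already present; 5 new (0, 6, 4, 2, 5)
  "936991887868" → prefix "93699188786" already present; 1 new (8)
Total nodes = 3 + 7 + 2 + 6 + 5 + 0 + 5 + 5 + 4 + 10 + 1 + 6 + 6 + 9 + 5 + 2 + 0 + 5 + 1 = 82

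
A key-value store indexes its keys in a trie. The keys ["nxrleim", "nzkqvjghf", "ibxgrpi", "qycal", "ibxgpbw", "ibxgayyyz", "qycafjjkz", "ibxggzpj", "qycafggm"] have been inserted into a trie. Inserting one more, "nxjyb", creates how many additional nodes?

3

"nx" is already a path in the trie; the remaining "jyb" must be added.
New nodes needed: |"nxjyb"| − 2 = 5 − 2 = 3.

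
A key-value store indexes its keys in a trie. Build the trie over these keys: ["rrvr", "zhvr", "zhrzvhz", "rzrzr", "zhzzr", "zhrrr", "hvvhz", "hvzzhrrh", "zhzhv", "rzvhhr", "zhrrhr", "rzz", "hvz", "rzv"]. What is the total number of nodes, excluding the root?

42

Count nodes per top-level branch (shared prefixes stored once):
  'h'-branch (hvvhz, hvz, hvzzhrrh): 11 nodes
  'r'-branch (rrvr, rzrzr, rzv, rzvhhr, rzz): 13 nodes
  'z'-branch (zhrrhr, zhrrr, zhrzvhz, zhvr, zhzhv, zhzzr): 18 nodes
Sum: 42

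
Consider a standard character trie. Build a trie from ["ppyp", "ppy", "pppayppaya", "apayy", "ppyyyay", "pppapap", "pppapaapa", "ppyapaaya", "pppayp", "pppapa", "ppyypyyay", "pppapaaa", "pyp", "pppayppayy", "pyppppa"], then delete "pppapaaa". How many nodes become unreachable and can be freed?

1

After clearing the end-marker at "pppapaaa", prune upward until reaching a node still needed by another word.
The suffix "a" (1 node) is used only by "pppapaaa"; the node for "pppapaa" still has the child "p", so pruning stops there.
Nodes removed: 1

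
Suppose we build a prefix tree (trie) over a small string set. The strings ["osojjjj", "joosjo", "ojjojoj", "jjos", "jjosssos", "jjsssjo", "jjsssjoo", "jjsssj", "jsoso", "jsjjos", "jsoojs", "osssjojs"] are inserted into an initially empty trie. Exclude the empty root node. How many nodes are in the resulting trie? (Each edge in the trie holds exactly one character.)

For each word, the new-node count is its length minus the longest prefix already in the trie:
  "osojjjj" → 7 new (o, s, o, j, j, j, j)
  "joosjo" → 6 new (j, o, o, s, j, o)
  "ojjojoj" → prefix "o" already present; 6 new (j, j, o, j, o, j)
  "jjos" → prefix "j" already present; 3 new (j, o, s)
  "jjosssos" → prefix "jjos" already present; 4 new (s, s, o, s)
  "jjsssjo" → prefix "jj" already present; 5 new (s, s, s, j, o)
  "jjsssjoo" → prefix "jjsssjo" already present; 1 new (o)
  "jjsssj" → prefix "jjsssj" already present; 0 new (none)
  "jsoso" → prefix "j" already present; 4 new (s, o, s, o)
  "jsjjos" → prefix "js" already present; 4 new (j, j, o, s)
  "jsoojs" → prefix "jso" already present; 3 new (o, j, s)
  "osssjojs" → prefix "os" already present; 6 new (s, s, j, o, j, s)
Total nodes = 7 + 6 + 6 + 3 + 4 + 5 + 1 + 0 + 4 + 4 + 3 + 6 = 49

49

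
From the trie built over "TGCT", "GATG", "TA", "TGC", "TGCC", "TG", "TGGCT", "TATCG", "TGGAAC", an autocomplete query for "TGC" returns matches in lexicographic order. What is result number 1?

TGC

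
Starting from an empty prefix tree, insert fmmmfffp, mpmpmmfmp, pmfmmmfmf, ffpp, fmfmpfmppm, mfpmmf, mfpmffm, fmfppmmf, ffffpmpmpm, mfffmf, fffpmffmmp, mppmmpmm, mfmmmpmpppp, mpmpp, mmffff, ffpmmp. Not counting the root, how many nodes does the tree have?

Trace insertions, counting only characters that open a new branch:
  "fmmmfffp" → 8 new (f, m, m, m, f, f, f, p)
  "mpmpmmfmp" → 9 new (m, p, m, p, m, m, f, m, p)
  "pmfmmmfmf" → 9 new (p, m, f, m, m, m, f, m, f)
  "ffpp" → prefix "f" already present; 3 new (f, p, p)
  "fmfmpfmppm" → prefix "fm" already present; 8 new (f, m, p, f, m, p, p, m)
  "mfpmmf" → prefix "m" already present; 5 new (f, p, m, m, f)
  "mfpmffm" → prefix "mfpm" already present; 3 new (f, f, m)
  "fmfppmmf" → prefix "fmf" already present; 5 new (p, p, m, m, f)
  "ffffpmpmpm" → prefix "ff" already present; 8 new (f, f, p, m, p, m, p, m)
  "mfffmf" → prefix "mf" already present; 4 new (f, f, m, f)
  "fffpmffmmp" → prefix "fff" already present; 7 new (p, m, f, f, m, m, p)
  "mppmmpmm" → prefix "mp" already present; 6 new (p, m, m, p, m, m)
  "mfmmmpmpppp" → prefix "mf" already present; 9 new (m, m, m, p, m, p, p, p, p)
  "mpmpp" → prefix "mpmp" already present; 1 new (p)
  "mmffff" → prefix "m" already present; 5 new (m, f, f, f, f)
  "ffpmmp" → prefix "ffp" already present; 3 new (m, m, p)
Total nodes = 8 + 9 + 9 + 3 + 8 + 5 + 3 + 5 + 8 + 4 + 7 + 6 + 9 + 1 + 5 + 3 = 93

93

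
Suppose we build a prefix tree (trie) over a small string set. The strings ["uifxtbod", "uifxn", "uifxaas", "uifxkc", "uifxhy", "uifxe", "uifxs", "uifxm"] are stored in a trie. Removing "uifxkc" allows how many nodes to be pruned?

2

Walk "uifxkc" from the leaf back toward the root, removing each node that no remaining word uses.
The suffix "kc" (2 nodes) is used only by "uifxkc"; the node for "uifx" still has the child "t", so pruning stops there.
Nodes removed: 2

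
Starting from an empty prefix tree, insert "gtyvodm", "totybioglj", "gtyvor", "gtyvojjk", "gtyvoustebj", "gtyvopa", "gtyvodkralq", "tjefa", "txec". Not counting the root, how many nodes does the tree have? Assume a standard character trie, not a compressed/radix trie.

Count nodes per top-level branch (shared prefixes stored once):
  'g'-branch (gtyvodkralq, gtyvodm, gtyvojjk, gtyvopa, gtyvor, gtyvoustebj): 24 nodes
  't'-branch (tjefa, totybioglj, txec): 17 nodes
Sum: 41

41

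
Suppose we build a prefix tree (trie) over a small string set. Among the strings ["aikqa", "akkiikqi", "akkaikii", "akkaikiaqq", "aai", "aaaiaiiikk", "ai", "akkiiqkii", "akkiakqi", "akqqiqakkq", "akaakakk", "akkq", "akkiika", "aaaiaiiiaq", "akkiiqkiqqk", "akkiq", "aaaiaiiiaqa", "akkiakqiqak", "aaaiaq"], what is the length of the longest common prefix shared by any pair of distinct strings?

Equivalently: take the maximum, over all pairs, of their longest common prefix length.
"aaaiaiiiaq" and "aaaiaiiiaqa" agree on "aaaiaiiiaq" (10 characters) before diverging; nothing deeper is shared.
Longest shared-prefix length: 10

10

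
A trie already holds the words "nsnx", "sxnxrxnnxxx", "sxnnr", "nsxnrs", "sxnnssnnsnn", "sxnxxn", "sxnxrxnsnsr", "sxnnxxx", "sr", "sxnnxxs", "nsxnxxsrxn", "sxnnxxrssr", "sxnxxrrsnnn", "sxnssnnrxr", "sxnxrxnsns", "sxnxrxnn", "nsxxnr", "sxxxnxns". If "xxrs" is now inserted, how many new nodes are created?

4

"xxrs" shares no prefix with any stored word, so all 4 characters open new nodes.
4 − 0 = 4 new nodes.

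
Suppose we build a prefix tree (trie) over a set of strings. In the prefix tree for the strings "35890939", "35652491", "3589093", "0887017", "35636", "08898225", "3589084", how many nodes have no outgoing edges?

6

Leaves are exactly the stored words that no other stored word extends.
Those words: "0887017", "08898225", "35636", "35652491", "3589084", "35890939"
Leaf count: 6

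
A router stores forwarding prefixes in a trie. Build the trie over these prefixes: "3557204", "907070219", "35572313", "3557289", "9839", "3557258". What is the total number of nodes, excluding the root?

Count nodes per top-level branch (shared prefixes stored once):
  '3'-branch (3557204, 35572313, 3557258, 3557289): 14 nodes
  '9'-branch (907070219, 9839): 12 nodes
Sum: 26

26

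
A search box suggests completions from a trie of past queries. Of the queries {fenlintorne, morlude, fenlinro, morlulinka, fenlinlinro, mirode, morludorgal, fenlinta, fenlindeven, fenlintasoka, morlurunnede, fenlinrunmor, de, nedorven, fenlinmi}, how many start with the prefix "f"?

8

Traverse to the node for "f", then collect every word in that subtree.
Words under "f": fenlindeven, fenlinlinro, fenlinmi, fenlinro, fenlinrunmor, fenlinta, fenlintasoka, fenlintorne
Count: 8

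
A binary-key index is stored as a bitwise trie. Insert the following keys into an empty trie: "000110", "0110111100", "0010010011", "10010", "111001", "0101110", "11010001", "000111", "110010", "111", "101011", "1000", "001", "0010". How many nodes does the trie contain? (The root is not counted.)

53

Count nodes per top-level branch (shared prefixes stored once):
  '0'-branch (000110, 000111, 001, 0010, 0010010011, 0101110, 0110111100): 29 nodes
  '1'-branch (1000, 10010, 101011, 110010, 11010001, 111, 111001): 24 nodes
Sum: 53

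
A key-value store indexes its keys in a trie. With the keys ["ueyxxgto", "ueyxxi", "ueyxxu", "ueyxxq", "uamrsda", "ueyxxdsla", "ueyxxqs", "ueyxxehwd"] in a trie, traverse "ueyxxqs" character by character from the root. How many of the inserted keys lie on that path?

Traverse "ueyxxqs" character by character; count nodes along the way that are marked as word ends.
Prefixes of the query that are stored words: "ueyxxq", "ueyxxqs"
Count: 2

2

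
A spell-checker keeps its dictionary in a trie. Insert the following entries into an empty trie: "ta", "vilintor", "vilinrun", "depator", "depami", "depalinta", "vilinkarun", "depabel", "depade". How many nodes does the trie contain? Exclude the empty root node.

Insert word by word; a character creates a node only if that edge doesn't already exist:
  "ta" → 2 new (t, a)
  "vilintor" → 8 new (v, i, l, i, n, t, o, r)
  "vilinrun" → prefix "vilin" already present; 3 new (r, u, n)
  "depator" → 7 new (d, e, p, a, t, o, r)
  "depami" → prefix "depa" already present; 2 new (m, i)
  "depalinta" → prefix "depa" already present; 5 new (l, i, n, t, a)
  "vilinkarun" → prefix "vilin" already present; 5 new (k, a, r, u, n)
  "depabel" → prefix "depa" already present; 3 new (b, e, l)
  "depade" → prefix "depa" already present; 2 new (d, e)
Total nodes = 2 + 8 + 3 + 7 + 2 + 5 + 5 + 3 + 2 = 37

37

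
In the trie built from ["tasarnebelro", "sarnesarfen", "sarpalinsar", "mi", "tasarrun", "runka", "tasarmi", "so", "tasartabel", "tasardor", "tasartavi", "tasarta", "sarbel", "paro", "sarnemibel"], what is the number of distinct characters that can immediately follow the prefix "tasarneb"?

1

The children of the "tasarneb" node are the distinct next characters among strings starting with "tasarneb".
Distinct next characters after "tasarneb": e.
That node has 1 child edge.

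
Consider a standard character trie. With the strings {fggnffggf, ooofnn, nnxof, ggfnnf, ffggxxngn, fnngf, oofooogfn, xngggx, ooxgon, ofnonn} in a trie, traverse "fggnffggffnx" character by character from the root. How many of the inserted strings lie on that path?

Traverse "fggnffggffnx" character by character; count nodes along the way that are marked as word ends.
Prefixes of the query that are stored words: "fggnffggf"
Count: 1

1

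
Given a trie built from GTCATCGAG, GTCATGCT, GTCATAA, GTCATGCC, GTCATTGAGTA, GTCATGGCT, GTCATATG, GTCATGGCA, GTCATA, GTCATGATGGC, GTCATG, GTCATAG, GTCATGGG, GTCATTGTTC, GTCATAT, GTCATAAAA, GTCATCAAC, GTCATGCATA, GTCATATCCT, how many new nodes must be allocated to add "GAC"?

The longest prefix of "GAC" already in the trie is "G" (length 1).
New nodes needed: |"GAC"| − 1 = 3 − 1 = 2.

2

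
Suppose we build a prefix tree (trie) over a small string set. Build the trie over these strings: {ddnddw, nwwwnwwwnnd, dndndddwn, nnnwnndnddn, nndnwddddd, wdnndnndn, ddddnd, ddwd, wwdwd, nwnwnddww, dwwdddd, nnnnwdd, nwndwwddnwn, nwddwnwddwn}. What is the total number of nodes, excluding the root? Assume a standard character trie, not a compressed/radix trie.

96

Trace insertions, counting only characters that open a new branch:
  "ddnddw" → 6 new (d, d, n, d, d, w)
  "nwwwnwwwnnd" → 11 new (n, w, w, w, n, w, w, w, n, n, d)
  "dndndddwn" → prefix "d" already present; 8 new (n, d, n, d, d, d, w, n)
  "nnnwnndnddn" → prefix "n" already present; 10 new (n, n, w, n, n, d, n, d, d, n)
  "nndnwddddd" → prefix "nn" already present; 8 new (d, n, w, d, d, d, d, d)
  "wdnndnndn" → 9 new (w, d, n, n, d, n, n, d, n)
  "ddddnd" → prefix "dd" already present; 4 new (d, d, n, d)
  "ddwd" → prefix "dd" already present; 2 new (w, d)
  "wwdwd" → prefix "w" already present; 4 new (w, d, w, d)
  "nwnwnddww" → prefix "nw" already present; 7 new (n, w, n, d, d, w, w)
  "dwwdddd" → prefix "d" already present; 6 new (w, w, d, d, d, d)
  "nnnnwdd" → prefix "nnn" already present; 4 new (n, w, d, d)
  "nwndwwddnwn" → prefix "nwn" already present; 8 new (d, w, w, d, d, n, w, n)
  "nwddwnwddwn" → prefix "nw" already present; 9 new (d, d, w, n, w, d, d, w, n)
Total nodes = 6 + 11 + 8 + 10 + 8 + 9 + 4 + 2 + 4 + 7 + 6 + 4 + 8 + 9 = 96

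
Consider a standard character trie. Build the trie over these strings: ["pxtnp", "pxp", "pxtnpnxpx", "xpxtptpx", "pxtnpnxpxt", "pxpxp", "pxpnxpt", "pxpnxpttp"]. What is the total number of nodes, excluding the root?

27

Trie structure (* marks end of a word):
(root)
├─ p
│  └─ x
│     ├─ p *
│     │  ├─ n
│     │  │  └─ x
│     │  │     └─ p
│     │  │        └─ t *
│     │  │           └─ t
│     │  │              └─ p *
│     │  └─ x
│     │     └─ p *
│     └─ t
│        └─ n
│           └─ p *
│              └─ n
│                 └─ x
│                    └─ p
│                       └─ x *
│                          └─ t *
└─ x
   └─ p
      └─ x
         └─ t
            └─ p
               └─ t
                  └─ p
                     └─ x *
Counting every labelled node above: 27.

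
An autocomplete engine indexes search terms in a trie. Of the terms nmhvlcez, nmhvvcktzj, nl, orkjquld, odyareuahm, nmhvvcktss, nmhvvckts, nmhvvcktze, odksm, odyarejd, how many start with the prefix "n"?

Filter for entries beginning with "n":
Matches: "nl", "nmhvlcez", "nmhvvckts", "nmhvvcktss", "nmhvvcktze", "nmhvvcktzj"
Count: 6

6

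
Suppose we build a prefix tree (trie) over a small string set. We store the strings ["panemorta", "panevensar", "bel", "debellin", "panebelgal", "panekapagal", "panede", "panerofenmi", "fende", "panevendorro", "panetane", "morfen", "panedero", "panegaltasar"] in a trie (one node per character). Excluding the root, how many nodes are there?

Insert word by word; a character creates a node only if that edge doesn't already exist:
  "panemorta" → 9 new (p, a, n, e, m, o, r, t, a)
  "panevensar" → prefix "pane" already present; 6 new (v, e, n, s, a, r)
  "bel" → 3 new (b, e, l)
  "debellin" → 8 new (d, e, b, e, l, l, i, n)
  "panebelgal" → prefix "pane" already present; 6 new (b, e, l, g, a, l)
  "panekapagal" → prefix "pane" already present; 7 new (k, a, p, a, g, a, l)
  "panede" → prefix "pane" already present; 2 new (d, e)
  "panerofenmi" → prefix "pane" already present; 7 new (r, o, f, e, n, m, i)
  "fende" → 5 new (f, e, n, d, e)
  "panevendorro" → prefix "paneven" already present; 5 new (d, o, r, r, o)
  "panetane" → prefix "pane" already present; 4 new (t, a, n, e)
  "morfen" → 6 new (m, o, r, f, e, n)
  "panedero" → prefix "panede" already present; 2 new (r, o)
  "panegaltasar" → prefix "pane" already present; 8 new (g, a, l, t, a, s, a, r)
Total nodes = 9 + 6 + 3 + 8 + 6 + 7 + 2 + 7 + 5 + 5 + 4 + 6 + 2 + 8 = 78

78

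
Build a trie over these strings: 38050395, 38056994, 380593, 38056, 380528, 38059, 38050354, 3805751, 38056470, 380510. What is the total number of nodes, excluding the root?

26

For each word, the new-node count is its length minus the longest prefix already in the trie:
  "38050395" → 8 new (3, 8, 0, 5, 0, 3, 9, 5)
  "38056994" → prefix "3805" already present; 4 new (6, 9, 9, 4)
  "380593" → prefix "3805" already present; 2 new (9, 3)
  "38056" → prefix "38056" already present; 0 new (none)
  "380528" → prefix "3805" already present; 2 new (2, 8)
  "38059" → prefix "38059" already present; 0 new (none)
  "38050354" → prefix "380503" already present; 2 new (5, 4)
  "3805751" → prefix "3805" already present; 3 new (7, 5, 1)
  "38056470" → prefix "38056" already present; 3 new (4, 7, 0)
  "380510" → prefix "3805" already present; 2 new (1, 0)
Total nodes = 8 + 4 + 2 + 0 + 2 + 0 + 2 + 3 + 3 + 2 = 26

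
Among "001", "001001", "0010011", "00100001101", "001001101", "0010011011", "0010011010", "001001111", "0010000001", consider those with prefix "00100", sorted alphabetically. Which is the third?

001001

DFS of the "00100" subtree visits, in order: "0010000001", "00100001101", "001001", "0010011", "001001101", "0010011010", "0010011011", "001001111"
Position 3: 001001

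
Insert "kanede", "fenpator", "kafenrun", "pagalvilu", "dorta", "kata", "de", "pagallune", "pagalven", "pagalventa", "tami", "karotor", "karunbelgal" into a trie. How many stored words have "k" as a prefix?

5

Traverse to the node for "k", then collect every word in that subtree.
Matches: "kafenrun", "kanede", "karotor", "karunbelgal", "kata"
Count: 5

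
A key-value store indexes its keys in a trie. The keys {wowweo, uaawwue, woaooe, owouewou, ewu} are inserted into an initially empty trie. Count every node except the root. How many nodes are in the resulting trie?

Trie structure (* marks end of a word):
(root)
├─ e
│  └─ w
│     └─ u *
├─ o
│  └─ w
│     └─ o
│        └─ u
│           └─ e
│              └─ w
│                 └─ o
│                    └─ u *
├─ u
│  └─ a
│     └─ a
│        └─ w
│           └─ w
│              └─ u
│                 └─ e *
└─ w
   └─ o
      ├─ a
      │  └─ o
      │     └─ o
      │        └─ e *
      └─ w
         └─ w
            └─ e
               └─ o *
Counting every labelled node above: 28.

28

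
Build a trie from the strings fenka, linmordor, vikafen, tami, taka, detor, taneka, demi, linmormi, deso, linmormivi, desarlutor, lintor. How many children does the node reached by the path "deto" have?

1

Walk "deto" from the root, arriving at one node.
Distinct next characters after "deto": r.
That node has 1 child edge.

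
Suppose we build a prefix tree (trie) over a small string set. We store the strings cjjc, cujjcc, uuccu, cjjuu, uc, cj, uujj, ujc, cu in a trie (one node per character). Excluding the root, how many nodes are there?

Count nodes per top-level branch (shared prefixes stored once):
  'c'-branch (cj, cjjc, cjjuu, cu, cujjcc): 11 nodes
  'u'-branch (uc, ujc, uuccu, uujj): 10 nodes
Sum: 21

21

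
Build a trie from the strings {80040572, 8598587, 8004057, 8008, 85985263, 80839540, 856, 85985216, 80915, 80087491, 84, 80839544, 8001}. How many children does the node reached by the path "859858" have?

1

Walk "859858" from the root, arriving at one node.
Characters that immediately follow "859858" among the stored strings: {7}.
That node has 1 child edge.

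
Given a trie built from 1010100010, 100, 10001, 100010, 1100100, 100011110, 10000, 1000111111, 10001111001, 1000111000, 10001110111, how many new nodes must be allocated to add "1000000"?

The longest prefix of "1000000" already in the trie is "10000" (length 5).
So 7 − 5 = 2 new nodes.

2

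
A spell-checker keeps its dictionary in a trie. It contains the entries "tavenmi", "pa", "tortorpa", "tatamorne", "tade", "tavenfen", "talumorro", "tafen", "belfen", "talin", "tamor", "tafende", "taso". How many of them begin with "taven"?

2

Traverse to the node for "taven", then collect every word in that subtree.
Matches: "tavenfen", "tavenmi"
Count: 2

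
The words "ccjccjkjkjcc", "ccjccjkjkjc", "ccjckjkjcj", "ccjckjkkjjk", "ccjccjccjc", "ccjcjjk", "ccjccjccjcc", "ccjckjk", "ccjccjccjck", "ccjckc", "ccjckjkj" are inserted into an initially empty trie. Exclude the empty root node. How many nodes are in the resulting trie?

32

Trie structure (* marks end of a word):
(root)
└─ c
   └─ c
      └─ j
         └─ c
            ├─ c
            │  └─ j
            │     ├─ c
            │     │  └─ c
            │     │     └─ j
            │     │        └─ c *
            │     │           ├─ c *
            │     │           └─ k *
            │     └─ k
            │        └─ j
            │           └─ k
            │              └─ j
            │                 └─ c *
            │                    └─ c *
            ├─ j
            │  └─ j
            │     └─ k *
            └─ k
               ├─ c *
               └─ j
                  └─ k *
                     ├─ j *
                     │  └─ c
                     │     └─ j *
                     └─ k
                        └─ j
                           └─ j
                              └─ k *
Counting every labelled node above: 32.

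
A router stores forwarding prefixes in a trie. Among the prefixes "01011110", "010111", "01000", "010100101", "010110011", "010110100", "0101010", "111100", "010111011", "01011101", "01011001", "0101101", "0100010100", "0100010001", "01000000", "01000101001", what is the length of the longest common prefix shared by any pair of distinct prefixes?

The deepest shared node is where two words last agree before diverging.
"0100010100" and "01000101001" agree on "0100010100" (10 characters) before diverging; nothing deeper is shared.
Longest shared-prefix length: 10

10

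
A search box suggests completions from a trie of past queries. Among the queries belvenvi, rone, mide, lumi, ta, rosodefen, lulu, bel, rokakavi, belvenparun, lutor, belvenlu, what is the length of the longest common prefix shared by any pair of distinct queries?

6

Equivalently: take the maximum, over all pairs, of their longest common prefix length.
e.g. "belvenlu" and "belvenparun" share the prefix "belven" of length 6; no pair shares a longer one.
Longest shared-prefix length: 6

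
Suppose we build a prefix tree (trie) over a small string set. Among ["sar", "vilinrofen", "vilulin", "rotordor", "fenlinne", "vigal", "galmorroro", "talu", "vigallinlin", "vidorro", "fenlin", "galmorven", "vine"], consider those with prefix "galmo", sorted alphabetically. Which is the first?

Filter for "galmo…" and sort: "galmorroro", "galmorven"
Position 1: galmorroro

galmorroro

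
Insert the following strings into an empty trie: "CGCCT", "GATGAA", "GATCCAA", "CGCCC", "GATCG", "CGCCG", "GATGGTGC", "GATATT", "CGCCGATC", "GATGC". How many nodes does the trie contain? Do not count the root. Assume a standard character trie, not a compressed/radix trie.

Insert word by word; a character creates a node only if that edge doesn't already exist:
  "CGCCT" → 5 new (C, G, C, C, T)
  "GATGAA" → 6 new (G, A, T, G, A, A)
  "GATCCAA" → prefix "GAT" already present; 4 new (C, C, A, A)
  "CGCCC" → prefix "CGCC" already present; 1 new (C)
  "GATCG" → prefix "GATC" already present; 1 new (G)
  "CGCCG" → prefix "CGCC" already present; 1 new (G)
  "GATGGTGC" → prefix "GATG" already present; 4 new (G, T, G, C)
  "GATATT" → prefix "GAT" already present; 3 new (A, T, T)
  "CGCCGATC" → prefix "CGCCG" already present; 3 new (A, T, C)
  "GATGC" → prefix "GATG" already present; 1 new (C)
Total nodes = 5 + 6 + 4 + 1 + 1 + 1 + 4 + 3 + 3 + 1 = 29

29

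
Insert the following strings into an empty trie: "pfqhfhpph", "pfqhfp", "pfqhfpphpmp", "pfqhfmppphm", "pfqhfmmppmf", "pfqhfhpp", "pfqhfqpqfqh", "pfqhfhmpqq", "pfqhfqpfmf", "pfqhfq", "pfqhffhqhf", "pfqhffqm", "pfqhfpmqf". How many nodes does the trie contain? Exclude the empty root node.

Trace insertions, counting only characters that open a new branch:
  "pfqhfhpph" → 9 new (p, f, q, h, f, h, p, p, h)
  "pfqhfp" → prefix "pfqhf" already present; 1 new (p)
  "pfqhfpphpmp" → prefix "pfqhfp" already present; 5 new (p, h, p, m, p)
  "pfqhfmppphm" → prefix "pfqhf" already present; 6 new (m, p, p, p, h, m)
  "pfqhfmmppmf" → prefix "pfqhfm" already present; 5 new (m, p, p, m, f)
  "pfqhfhpp" → prefix "pfqhfhpp" already present; 0 new (none)
  "pfqhfqpqfqh" → prefix "pfqhf" already present; 6 new (q, p, q, f, q, h)
  "pfqhfhmpqq" → prefix "pfqhfh" already present; 4 new (m, p, q, q)
  "pfqhfqpfmf" → prefix "pfqhfqp" already present; 3 new (f, m, f)
  "pfqhfq" → prefix "pfqhfq" already present; 0 new (none)
  "pfqhffhqhf" → prefix "pfqhf" already present; 5 new (f, h, q, h, f)
  "pfqhffqm" → prefix "pfqhff" already present; 2 new (q, m)
  "pfqhfpmqf" → prefix "pfqhfp" already present; 3 new (m, q, f)
Total nodes = 9 + 1 + 5 + 6 + 5 + 0 + 6 + 4 + 3 + 0 + 5 + 2 + 3 = 49

49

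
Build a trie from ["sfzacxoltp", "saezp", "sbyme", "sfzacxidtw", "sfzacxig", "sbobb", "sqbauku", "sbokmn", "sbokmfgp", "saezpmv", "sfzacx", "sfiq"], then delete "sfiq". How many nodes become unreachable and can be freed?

Walk "sfiq" from the leaf back toward the root, removing each node that no remaining word uses.
The suffix "iq" (2 nodes) is used only by "sfiq"; the node for "sf" still has the child "z", so pruning stops there.
Nodes removed: 2

2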